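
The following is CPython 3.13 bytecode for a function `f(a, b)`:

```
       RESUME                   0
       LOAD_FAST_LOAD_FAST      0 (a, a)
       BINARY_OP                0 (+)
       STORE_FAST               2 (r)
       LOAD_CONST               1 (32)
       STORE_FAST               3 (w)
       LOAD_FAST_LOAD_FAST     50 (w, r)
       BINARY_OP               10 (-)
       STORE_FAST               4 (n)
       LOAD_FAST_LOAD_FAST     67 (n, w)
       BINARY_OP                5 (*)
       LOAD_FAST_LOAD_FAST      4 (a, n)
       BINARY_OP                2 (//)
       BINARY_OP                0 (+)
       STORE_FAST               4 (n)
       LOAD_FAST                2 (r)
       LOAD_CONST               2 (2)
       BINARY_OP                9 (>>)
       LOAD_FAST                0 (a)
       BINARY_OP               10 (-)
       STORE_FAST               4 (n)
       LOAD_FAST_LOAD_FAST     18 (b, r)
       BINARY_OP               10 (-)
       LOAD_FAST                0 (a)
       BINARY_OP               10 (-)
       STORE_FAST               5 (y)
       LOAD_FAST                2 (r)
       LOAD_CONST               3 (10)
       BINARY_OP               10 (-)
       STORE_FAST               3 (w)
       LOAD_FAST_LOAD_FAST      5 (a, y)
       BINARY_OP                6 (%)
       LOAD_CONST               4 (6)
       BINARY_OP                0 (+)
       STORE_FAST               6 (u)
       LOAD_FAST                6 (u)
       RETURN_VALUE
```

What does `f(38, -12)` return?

-82

LOAD_FAST_LOAD_FAST a,a → push 38,38. Stack: [38, 38]
BINARY_OP + → 38 + 38 = 76. Stack: [76]
STORE_FAST r → r=76. Stack: []
LOAD_CONST → push 32. Stack: [32]
STORE_FAST w → w=32. Stack: []
LOAD_FAST_LOAD_FAST w,r → push 32,76. Stack: [32, 76]
BINARY_OP - → 32 - 76 = -44. Stack: [-44]
STORE_FAST n → n=-44. Stack: []
LOAD_FAST_LOAD_FAST n,w → push -44,32. Stack: [-44, 32]
BINARY_OP * → -44 * 32 = -1408. Stack: [-1408]
LOAD_FAST_LOAD_FAST a,n → push 38,-44. Stack: [-1408, 38, -44]
BINARY_OP // → 38 // -44 = -1. Stack: [-1408, -1]
BINARY_OP + → -1408 + -1 = -1409. Stack: [-1409]
STORE_FAST n → n=-1409. Stack: []
LOAD_FAST r → push 76. Stack: [76]
LOAD_CONST → push 2. Stack: [76, 2]
BINARY_OP >> → 76 >> 2 = 19. Stack: [19]
LOAD_FAST a → push 38. Stack: [19, 38]
BINARY_OP - → 19 - 38 = -19. Stack: [-19]
STORE_FAST n → n=-19. Stack: []
LOAD_FAST_LOAD_FAST b,r → push -12,76. Stack: [-12, 76]
BINARY_OP - → -12 - 76 = -88. Stack: [-88]
LOAD_FAST a → push 38. Stack: [-88, 38]
BINARY_OP - → -88 - 38 = -126. Stack: [-126]
STORE_FAST y → y=-126. Stack: []
LOAD_FAST r → push 76. Stack: [76]
LOAD_CONST → push 10. Stack: [76, 10]
BINARY_OP - → 76 - 10 = 66. Stack: [66]
STORE_FAST w → w=66. Stack: []
LOAD_FAST_LOAD_FAST a,y → push 38,-126. Stack: [38, -126]
BINARY_OP % → 38 % -126 = -88. Stack: [-88]
LOAD_CONST → push 6. Stack: [-88, 6]
BINARY_OP + → -88 + 6 = -82. Stack: [-82]
STORE_FAST u → u=-82. Stack: []
LOAD_FAST u → push -82. Stack: [-82]
RETURN_VALUE → return -82.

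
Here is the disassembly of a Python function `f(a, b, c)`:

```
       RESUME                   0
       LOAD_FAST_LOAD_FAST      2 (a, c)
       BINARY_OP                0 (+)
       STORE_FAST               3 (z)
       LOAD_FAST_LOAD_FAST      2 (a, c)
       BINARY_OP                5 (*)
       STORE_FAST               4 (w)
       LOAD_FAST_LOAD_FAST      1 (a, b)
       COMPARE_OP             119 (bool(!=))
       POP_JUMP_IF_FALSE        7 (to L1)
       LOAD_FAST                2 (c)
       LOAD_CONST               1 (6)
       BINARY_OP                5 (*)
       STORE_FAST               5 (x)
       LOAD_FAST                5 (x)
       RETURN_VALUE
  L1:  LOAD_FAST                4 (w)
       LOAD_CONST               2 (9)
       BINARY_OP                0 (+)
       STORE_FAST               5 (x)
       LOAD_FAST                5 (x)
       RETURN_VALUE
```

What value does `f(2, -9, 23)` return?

LOAD_FAST_LOAD_FAST a,c → push 2,23. Stack: [2, 23]
BINARY_OP + → 2 + 23 = 25. Stack: [25]
STORE_FAST z → z=25. Stack: []
LOAD_FAST_LOAD_FAST a,c → push 2,23. Stack: [2, 23]
BINARY_OP * → 2 * 23 = 46. Stack: [46]
STORE_FAST w → w=46. Stack: []
LOAD_FAST_LOAD_FAST a,b → push 2,-9. Stack: [2, -9]
COMPARE_OP bool(!=) → 2 vs -9 = True. Stack: [True]
POP_JUMP_IF_FALSE → pop True; no jump. Stack: []
LOAD_FAST c → push 23. Stack: [23]
LOAD_CONST → push 6. Stack: [23, 6]
BINARY_OP * → 23 * 6 = 138. Stack: [138]
STORE_FAST x → x=138. Stack: []
LOAD_FAST x → push 138. Stack: [138]
RETURN_VALUE → return 138.

138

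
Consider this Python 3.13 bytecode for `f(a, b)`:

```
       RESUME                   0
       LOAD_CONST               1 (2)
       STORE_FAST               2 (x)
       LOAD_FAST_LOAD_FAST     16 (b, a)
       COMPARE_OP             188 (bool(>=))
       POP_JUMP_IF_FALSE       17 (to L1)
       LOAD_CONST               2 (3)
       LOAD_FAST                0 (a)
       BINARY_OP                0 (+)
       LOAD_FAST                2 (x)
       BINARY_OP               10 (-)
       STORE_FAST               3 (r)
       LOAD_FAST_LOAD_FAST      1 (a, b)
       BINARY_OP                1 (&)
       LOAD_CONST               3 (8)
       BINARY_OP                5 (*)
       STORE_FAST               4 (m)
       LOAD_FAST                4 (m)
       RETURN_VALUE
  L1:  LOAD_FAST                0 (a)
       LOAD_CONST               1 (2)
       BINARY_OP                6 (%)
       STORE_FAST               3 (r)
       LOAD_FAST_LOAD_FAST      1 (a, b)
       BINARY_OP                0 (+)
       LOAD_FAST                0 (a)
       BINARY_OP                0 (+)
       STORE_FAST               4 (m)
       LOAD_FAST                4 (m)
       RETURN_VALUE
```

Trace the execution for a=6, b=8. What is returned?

LOAD_CONST → push 2. Stack: [2]
STORE_FAST x → x=2. Stack: []
LOAD_FAST_LOAD_FAST b,a → push 8,6. Stack: [8, 6]
COMPARE_OP bool(>=) → 8 vs 6 = True. Stack: [True]
POP_JUMP_IF_FALSE → pop True; no jump. Stack: []
LOAD_CONST → push 3. Stack: [3]
LOAD_FAST a → push 6. Stack: [3, 6]
BINARY_OP + → 3 + 6 = 9. Stack: [9]
LOAD_FAST x → push 2. Stack: [9, 2]
BINARY_OP - → 9 - 2 = 7. Stack: [7]
STORE_FAST r → r=7. Stack: []
LOAD_FAST_LOAD_FAST a,b → push 6,8. Stack: [6, 8]
BINARY_OP & → 6 & 8 = 0. Stack: [0]
LOAD_CONST → push 8. Stack: [0, 8]
BINARY_OP * → 0 * 8 = 0. Stack: [0]
STORE_FAST m → m=0. Stack: []
LOAD_FAST m → push 0. Stack: [0]
RETURN_VALUE → return 0.

0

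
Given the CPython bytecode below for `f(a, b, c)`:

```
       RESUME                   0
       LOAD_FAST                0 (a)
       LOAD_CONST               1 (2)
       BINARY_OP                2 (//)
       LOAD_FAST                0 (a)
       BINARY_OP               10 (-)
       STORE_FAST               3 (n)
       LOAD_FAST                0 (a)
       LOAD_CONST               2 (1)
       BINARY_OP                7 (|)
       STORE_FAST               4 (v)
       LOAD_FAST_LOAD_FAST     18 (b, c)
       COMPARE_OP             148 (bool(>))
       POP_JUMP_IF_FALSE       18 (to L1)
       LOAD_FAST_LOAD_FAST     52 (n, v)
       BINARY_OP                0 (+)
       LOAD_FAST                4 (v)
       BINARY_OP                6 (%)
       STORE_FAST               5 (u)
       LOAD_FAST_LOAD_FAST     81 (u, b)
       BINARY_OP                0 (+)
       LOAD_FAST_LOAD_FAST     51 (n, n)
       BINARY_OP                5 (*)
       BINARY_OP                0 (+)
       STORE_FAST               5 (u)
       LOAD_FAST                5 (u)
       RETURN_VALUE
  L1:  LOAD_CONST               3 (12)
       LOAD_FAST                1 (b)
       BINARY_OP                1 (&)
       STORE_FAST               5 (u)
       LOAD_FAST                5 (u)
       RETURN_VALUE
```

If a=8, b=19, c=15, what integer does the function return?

LOAD_FAST a → push 8. Stack: [8]
LOAD_CONST → push 2. Stack: [8, 2]
BINARY_OP // → 8 // 2 = 4. Stack: [4]
LOAD_FAST a → push 8. Stack: [4, 8]
BINARY_OP - → 4 - 8 = -4. Stack: [-4]
STORE_FAST n → n=-4. Stack: []
LOAD_FAST a → push 8. Stack: [8]
LOAD_CONST → push 1. Stack: [8, 1]
BINARY_OP | → 8 | 1 = 9. Stack: [9]
STORE_FAST v → v=9. Stack: []
LOAD_FAST_LOAD_FAST b,c → push 19,15. Stack: [19, 15]
COMPARE_OP bool(>) → 19 vs 15 = True. Stack: [True]
POP_JUMP_IF_FALSE → pop True; no jump. Stack: []
LOAD_FAST_LOAD_FAST n,v → push -4,9. Stack: [-4, 9]
BINARY_OP + → -4 + 9 = 5. Stack: [5]
LOAD_FAST v → push 9. Stack: [5, 9]
BINARY_OP % → 5 % 9 = 5. Stack: [5]
STORE_FAST u → u=5. Stack: []
LOAD_FAST_LOAD_FAST u,b → push 5,19. Stack: [5, 19]
BINARY_OP + → 5 + 19 = 24. Stack: [24]
LOAD_FAST_LOAD_FAST n,n → push -4,-4. Stack: [24, -4, -4]
BINARY_OP * → -4 * -4 = 16. Stack: [24, 16]
BINARY_OP + → 24 + 16 = 40. Stack: [40]
STORE_FAST u → u=40. Stack: []
LOAD_FAST u → push 40. Stack: [40]
RETURN_VALUE → return 40.

40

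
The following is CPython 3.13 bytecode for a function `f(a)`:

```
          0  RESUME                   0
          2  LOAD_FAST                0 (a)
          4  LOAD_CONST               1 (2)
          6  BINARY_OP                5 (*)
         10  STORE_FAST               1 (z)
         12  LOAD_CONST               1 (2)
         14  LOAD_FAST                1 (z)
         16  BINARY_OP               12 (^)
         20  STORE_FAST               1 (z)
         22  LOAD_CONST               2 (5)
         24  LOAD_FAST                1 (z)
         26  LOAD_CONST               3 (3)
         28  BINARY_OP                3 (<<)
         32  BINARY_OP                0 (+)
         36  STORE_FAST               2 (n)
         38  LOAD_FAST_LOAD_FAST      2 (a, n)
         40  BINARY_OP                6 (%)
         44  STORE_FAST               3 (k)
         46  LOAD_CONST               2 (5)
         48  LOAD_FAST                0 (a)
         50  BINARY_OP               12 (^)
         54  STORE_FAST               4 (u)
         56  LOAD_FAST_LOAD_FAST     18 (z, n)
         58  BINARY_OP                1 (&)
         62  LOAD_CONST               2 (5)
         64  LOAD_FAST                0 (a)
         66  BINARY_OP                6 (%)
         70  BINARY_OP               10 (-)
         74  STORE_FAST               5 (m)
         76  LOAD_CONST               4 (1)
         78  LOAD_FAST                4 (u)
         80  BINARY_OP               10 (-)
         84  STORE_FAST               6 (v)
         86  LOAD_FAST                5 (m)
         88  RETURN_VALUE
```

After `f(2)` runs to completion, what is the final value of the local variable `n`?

53

LOAD_FAST a → push 2. Stack: [2]
LOAD_CONST → push 2. Stack: [2, 2]
BINARY_OP * → 2 * 2 = 4. Stack: [4]
STORE_FAST z → z=4. Stack: []
LOAD_CONST → push 2. Stack: [2]
LOAD_FAST z → push 4. Stack: [2, 4]
BINARY_OP ^ → 2 ^ 4 = 6. Stack: [6]
STORE_FAST z → z=6. Stack: []
LOAD_CONST → push 5. Stack: [5]
LOAD_FAST z → push 6. Stack: [5, 6]
LOAD_CONST → push 3. Stack: [5, 6, 3]
BINARY_OP << → 6 << 3 = 48. Stack: [5, 48]
BINARY_OP + → 5 + 48 = 53. Stack: [53]
STORE_FAST n → n=53. Stack: []
LOAD_FAST_LOAD_FAST a,n → push 2,53. Stack: [2, 53]
BINARY_OP % → 2 % 53 = 2. Stack: [2]
STORE_FAST k → k=2. Stack: []
LOAD_CONST → push 5. Stack: [5]
LOAD_FAST a → push 2. Stack: [5, 2]
BINARY_OP ^ → 5 ^ 2 = 7. Stack: [7]
STORE_FAST u → u=7. Stack: []
LOAD_FAST_LOAD_FAST z,n → push 6,53. Stack: [6, 53]
BINARY_OP & → 6 & 53 = 4. Stack: [4]
LOAD_CONST → push 5. Stack: [4, 5]
LOAD_FAST a → push 2. Stack: [4, 5, 2]
BINARY_OP % → 5 % 2 = 1. Stack: [4, 1]
BINARY_OP - → 4 - 1 = 3. Stack: [3]
STORE_FAST m → m=3. Stack: []
LOAD_CONST → push 1. Stack: [1]
LOAD_FAST u → push 7. Stack: [1, 7]
BINARY_OP - → 1 - 7 = -6. Stack: [-6]
STORE_FAST v → v=-6. Stack: []
LOAD_FAST m → push 3. Stack: [3]
RETURN_VALUE → return 3.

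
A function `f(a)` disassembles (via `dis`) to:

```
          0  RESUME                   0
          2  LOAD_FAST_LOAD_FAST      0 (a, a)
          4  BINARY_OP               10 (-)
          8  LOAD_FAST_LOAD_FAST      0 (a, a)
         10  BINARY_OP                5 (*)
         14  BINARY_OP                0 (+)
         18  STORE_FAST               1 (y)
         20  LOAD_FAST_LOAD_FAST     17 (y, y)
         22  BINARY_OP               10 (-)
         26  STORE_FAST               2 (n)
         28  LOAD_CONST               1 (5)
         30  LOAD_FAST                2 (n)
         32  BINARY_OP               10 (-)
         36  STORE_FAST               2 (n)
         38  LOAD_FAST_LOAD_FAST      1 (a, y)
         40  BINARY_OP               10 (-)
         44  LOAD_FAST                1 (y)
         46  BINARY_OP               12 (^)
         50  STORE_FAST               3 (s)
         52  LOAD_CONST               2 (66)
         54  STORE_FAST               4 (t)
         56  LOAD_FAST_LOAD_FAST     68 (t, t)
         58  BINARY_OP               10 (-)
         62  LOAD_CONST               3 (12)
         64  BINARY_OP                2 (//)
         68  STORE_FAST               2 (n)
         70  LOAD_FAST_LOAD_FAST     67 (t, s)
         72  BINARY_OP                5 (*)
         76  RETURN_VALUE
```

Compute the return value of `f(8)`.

LOAD_FAST_LOAD_FAST a,a → push 8,8. Stack: [8, 8]
BINARY_OP - → 8 - 8 = 0. Stack: [0]
LOAD_FAST_LOAD_FAST a,a → push 8,8. Stack: [0, 8, 8]
BINARY_OP * → 8 * 8 = 64. Stack: [0, 64]
BINARY_OP + → 0 + 64 = 64. Stack: [64]
STORE_FAST y → y=64. Stack: []
LOAD_FAST_LOAD_FAST y,y → push 64,64. Stack: [64, 64]
BINARY_OP - → 64 - 64 = 0. Stack: [0]
STORE_FAST n → n=0. Stack: []
LOAD_CONST → push 5. Stack: [5]
LOAD_FAST n → push 0. Stack: [5, 0]
BINARY_OP - → 5 - 0 = 5. Stack: [5]
STORE_FAST n → n=5. Stack: []
LOAD_FAST_LOAD_FAST a,y → push 8,64. Stack: [8, 64]
BINARY_OP - → 8 - 64 = -56. Stack: [-56]
LOAD_FAST y → push 64. Stack: [-56, 64]
BINARY_OP ^ → -56 ^ 64 = -120. Stack: [-120]
STORE_FAST s → s=-120. Stack: []
LOAD_CONST → push 66. Stack: [66]
STORE_FAST t → t=66. Stack: []
LOAD_FAST_LOAD_FAST t,t → push 66,66. Stack: [66, 66]
BINARY_OP - → 66 - 66 = 0. Stack: [0]
LOAD_CONST → push 12. Stack: [0, 12]
BINARY_OP // → 0 // 12 = 0. Stack: [0]
STORE_FAST n → n=0. Stack: []
LOAD_FAST_LOAD_FAST t,s → push 66,-120. Stack: [66, -120]
BINARY_OP * → 66 * -120 = -7920. Stack: [-7920]
RETURN_VALUE → return -7920.

-7920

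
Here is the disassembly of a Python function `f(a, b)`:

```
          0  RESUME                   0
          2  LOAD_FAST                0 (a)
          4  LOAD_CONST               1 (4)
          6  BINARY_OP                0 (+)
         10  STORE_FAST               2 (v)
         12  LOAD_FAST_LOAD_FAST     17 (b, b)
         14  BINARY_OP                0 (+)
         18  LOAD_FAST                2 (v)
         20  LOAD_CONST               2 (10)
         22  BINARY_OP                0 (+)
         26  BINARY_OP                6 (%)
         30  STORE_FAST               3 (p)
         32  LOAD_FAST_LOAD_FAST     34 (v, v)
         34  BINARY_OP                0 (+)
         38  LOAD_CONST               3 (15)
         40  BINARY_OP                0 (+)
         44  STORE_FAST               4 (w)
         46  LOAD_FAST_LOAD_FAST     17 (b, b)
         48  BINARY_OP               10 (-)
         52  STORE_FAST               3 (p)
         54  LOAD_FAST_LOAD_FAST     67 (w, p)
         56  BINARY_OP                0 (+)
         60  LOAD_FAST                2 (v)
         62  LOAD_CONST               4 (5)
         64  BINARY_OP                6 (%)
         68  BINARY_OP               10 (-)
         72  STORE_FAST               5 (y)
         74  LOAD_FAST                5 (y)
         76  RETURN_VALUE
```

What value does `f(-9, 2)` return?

5

LOAD_FAST a → push -9. Stack: [-9]
LOAD_CONST → push 4. Stack: [-9, 4]
BINARY_OP + → -9 + 4 = -5. Stack: [-5]
STORE_FAST v → v=-5. Stack: []
LOAD_FAST_LOAD_FAST b,b → push 2,2. Stack: [2, 2]
BINARY_OP + → 2 + 2 = 4. Stack: [4]
LOAD_FAST v → push -5. Stack: [4, -5]
LOAD_CONST → push 10. Stack: [4, -5, 10]
BINARY_OP + → -5 + 10 = 5. Stack: [4, 5]
BINARY_OP % → 4 % 5 = 4. Stack: [4]
STORE_FAST p → p=4. Stack: []
LOAD_FAST_LOAD_FAST v,v → push -5,-5. Stack: [-5, -5]
BINARY_OP + → -5 + -5 = -10. Stack: [-10]
LOAD_CONST → push 15. Stack: [-10, 15]
BINARY_OP + → -10 + 15 = 5. Stack: [5]
STORE_FAST w → w=5. Stack: []
LOAD_FAST_LOAD_FAST b,b → push 2,2. Stack: [2, 2]
BINARY_OP - → 2 - 2 = 0. Stack: [0]
STORE_FAST p → p=0. Stack: []
LOAD_FAST_LOAD_FAST w,p → push 5,0. Stack: [5, 0]
BINARY_OP + → 5 + 0 = 5. Stack: [5]
LOAD_FAST v → push -5. Stack: [5, -5]
LOAD_CONST → push 5. Stack: [5, -5, 5]
BINARY_OP % → -5 % 5 = 0. Stack: [5, 0]
BINARY_OP - → 5 - 0 = 5. Stack: [5]
STORE_FAST y → y=5. Stack: []
LOAD_FAST y → push 5. Stack: [5]
RETURN_VALUE → return 5.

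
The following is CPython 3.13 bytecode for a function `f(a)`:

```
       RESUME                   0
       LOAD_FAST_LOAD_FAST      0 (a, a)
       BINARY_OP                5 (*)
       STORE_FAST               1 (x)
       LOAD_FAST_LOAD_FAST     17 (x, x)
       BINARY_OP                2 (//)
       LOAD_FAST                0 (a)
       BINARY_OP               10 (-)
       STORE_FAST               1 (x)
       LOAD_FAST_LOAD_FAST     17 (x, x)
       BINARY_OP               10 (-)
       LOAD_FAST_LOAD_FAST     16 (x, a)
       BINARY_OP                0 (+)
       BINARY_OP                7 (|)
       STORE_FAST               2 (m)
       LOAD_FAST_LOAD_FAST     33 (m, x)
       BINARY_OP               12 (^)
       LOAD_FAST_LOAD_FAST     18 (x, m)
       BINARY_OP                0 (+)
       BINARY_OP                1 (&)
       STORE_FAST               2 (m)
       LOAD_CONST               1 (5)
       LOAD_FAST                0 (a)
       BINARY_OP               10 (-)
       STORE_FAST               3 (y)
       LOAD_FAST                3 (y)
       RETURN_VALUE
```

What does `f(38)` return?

-33

LOAD_FAST_LOAD_FAST a,a → push 38,38. Stack: [38, 38]
BINARY_OP * → 38 * 38 = 1444. Stack: [1444]
STORE_FAST x → x=1444. Stack: []
LOAD_FAST_LOAD_FAST x,x → push 1444,1444. Stack: [1444, 1444]
BINARY_OP // → 1444 // 1444 = 1. Stack: [1]
LOAD_FAST a → push 38. Stack: [1, 38]
BINARY_OP - → 1 - 38 = -37. Stack: [-37]
STORE_FAST x → x=-37. Stack: []
LOAD_FAST_LOAD_FAST x,x → push -37,-37. Stack: [-37, -37]
BINARY_OP - → -37 - -37 = 0. Stack: [0]
LOAD_FAST_LOAD_FAST x,a → push -37,38. Stack: [0, -37, 38]
BINARY_OP + → -37 + 38 = 1. Stack: [0, 1]
BINARY_OP | → 0 | 1 = 1. Stack: [1]
STORE_FAST m → m=1. Stack: []
LOAD_FAST_LOAD_FAST m,x → push 1,-37. Stack: [1, -37]
BINARY_OP ^ → 1 ^ -37 = -38. Stack: [-38]
LOAD_FAST_LOAD_FAST x,m → push -37,1. Stack: [-38, -37, 1]
BINARY_OP + → -37 + 1 = -36. Stack: [-38, -36]
BINARY_OP & → -38 & -36 = -40. Stack: [-40]
STORE_FAST m → m=-40. Stack: []
LOAD_CONST → push 5. Stack: [5]
LOAD_FAST a → push 38. Stack: [5, 38]
BINARY_OP - → 5 - 38 = -33. Stack: [-33]
STORE_FAST y → y=-33. Stack: []
LOAD_FAST y → push -33. Stack: [-33]
RETURN_VALUE → return -33.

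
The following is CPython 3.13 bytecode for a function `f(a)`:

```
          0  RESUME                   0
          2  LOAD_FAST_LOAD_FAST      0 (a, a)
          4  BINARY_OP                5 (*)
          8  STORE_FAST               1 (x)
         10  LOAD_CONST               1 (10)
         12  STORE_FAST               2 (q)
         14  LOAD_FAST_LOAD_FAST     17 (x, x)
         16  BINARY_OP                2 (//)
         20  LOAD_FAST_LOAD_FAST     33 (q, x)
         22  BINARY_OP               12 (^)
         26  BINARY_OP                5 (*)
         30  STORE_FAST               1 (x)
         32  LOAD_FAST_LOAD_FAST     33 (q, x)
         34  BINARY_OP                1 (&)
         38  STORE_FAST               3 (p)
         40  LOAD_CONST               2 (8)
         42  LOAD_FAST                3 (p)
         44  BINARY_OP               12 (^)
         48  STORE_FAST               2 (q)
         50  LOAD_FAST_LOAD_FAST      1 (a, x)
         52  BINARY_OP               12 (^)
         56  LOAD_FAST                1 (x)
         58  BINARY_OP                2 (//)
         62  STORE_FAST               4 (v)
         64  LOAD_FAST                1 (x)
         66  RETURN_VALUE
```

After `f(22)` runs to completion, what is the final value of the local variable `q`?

LOAD_FAST_LOAD_FAST a,a → push 22,22. Stack: [22, 22]
BINARY_OP * → 22 * 22 = 484. Stack: [484]
STORE_FAST x → x=484. Stack: []
LOAD_CONST → push 10. Stack: [10]
STORE_FAST q → q=10. Stack: []
LOAD_FAST_LOAD_FAST x,x → push 484,484. Stack: [484, 484]
BINARY_OP // → 484 // 484 = 1. Stack: [1]
LOAD_FAST_LOAD_FAST q,x → push 10,484. Stack: [1, 10, 484]
BINARY_OP ^ → 10 ^ 484 = 494. Stack: [1, 494]
BINARY_OP * → 1 * 494 = 494. Stack: [494]
STORE_FAST x → x=494. Stack: []
LOAD_FAST_LOAD_FAST q,x → push 10,494. Stack: [10, 494]
BINARY_OP & → 10 & 494 = 10. Stack: [10]
STORE_FAST p → p=10. Stack: []
LOAD_CONST → push 8. Stack: [8]
LOAD_FAST p → push 10. Stack: [8, 10]
BINARY_OP ^ → 8 ^ 10 = 2. Stack: [2]
STORE_FAST q → q=2. Stack: []
LOAD_FAST_LOAD_FAST a,x → push 22,494. Stack: [22, 494]
BINARY_OP ^ → 22 ^ 494 = 504. Stack: [504]
LOAD_FAST x → push 494. Stack: [504, 494]
BINARY_OP // → 504 // 494 = 1. Stack: [1]
STORE_FAST v → v=1. Stack: []
LOAD_FAST x → push 494. Stack: [494]
RETURN_VALUE → return 494.

2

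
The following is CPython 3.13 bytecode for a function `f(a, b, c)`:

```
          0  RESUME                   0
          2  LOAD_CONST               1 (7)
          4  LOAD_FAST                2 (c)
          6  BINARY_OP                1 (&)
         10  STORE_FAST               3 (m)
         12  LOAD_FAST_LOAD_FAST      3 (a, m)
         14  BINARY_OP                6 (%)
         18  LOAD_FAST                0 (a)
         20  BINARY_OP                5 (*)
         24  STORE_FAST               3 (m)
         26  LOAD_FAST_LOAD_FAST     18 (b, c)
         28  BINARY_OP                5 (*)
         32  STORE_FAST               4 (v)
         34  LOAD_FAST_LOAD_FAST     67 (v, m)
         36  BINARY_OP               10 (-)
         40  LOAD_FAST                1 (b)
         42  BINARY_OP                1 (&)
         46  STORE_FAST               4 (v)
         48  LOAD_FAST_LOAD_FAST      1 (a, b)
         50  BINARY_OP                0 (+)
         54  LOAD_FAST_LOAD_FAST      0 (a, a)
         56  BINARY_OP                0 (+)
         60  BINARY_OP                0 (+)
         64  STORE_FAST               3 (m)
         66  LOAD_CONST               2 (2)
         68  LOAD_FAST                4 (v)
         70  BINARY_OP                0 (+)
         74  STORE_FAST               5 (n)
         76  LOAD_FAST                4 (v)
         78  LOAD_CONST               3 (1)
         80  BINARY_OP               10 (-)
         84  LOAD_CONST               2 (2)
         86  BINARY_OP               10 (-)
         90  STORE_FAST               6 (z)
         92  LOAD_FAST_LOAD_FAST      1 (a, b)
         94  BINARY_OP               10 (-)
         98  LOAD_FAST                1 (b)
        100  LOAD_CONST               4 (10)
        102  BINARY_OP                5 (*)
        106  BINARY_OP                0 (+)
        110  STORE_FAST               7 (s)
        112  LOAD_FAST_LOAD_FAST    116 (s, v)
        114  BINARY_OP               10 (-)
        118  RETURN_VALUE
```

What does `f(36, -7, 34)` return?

LOAD_CONST → push 7. Stack: [7]
LOAD_FAST c → push 34. Stack: [7, 34]
BINARY_OP & → 7 & 34 = 2. Stack: [2]
STORE_FAST m → m=2. Stack: []
LOAD_FAST_LOAD_FAST a,m → push 36,2. Stack: [36, 2]
BINARY_OP % → 36 % 2 = 0. Stack: [0]
LOAD_FAST a → push 36. Stack: [0, 36]
BINARY_OP * → 0 * 36 = 0. Stack: [0]
STORE_FAST m → m=0. Stack: []
LOAD_FAST_LOAD_FAST b,c → push -7,34. Stack: [-7, 34]
BINARY_OP * → -7 * 34 = -238. Stack: [-238]
STORE_FAST v → v=-238. Stack: []
LOAD_FAST_LOAD_FAST v,m → push -238,0. Stack: [-238, 0]
BINARY_OP - → -238 - 0 = -238. Stack: [-238]
LOAD_FAST b → push -7. Stack: [-238, -7]
BINARY_OP & → -238 & -7 = -240. Stack: [-240]
STORE_FAST v → v=-240. Stack: []
LOAD_FAST_LOAD_FAST a,b → push 36,-7. Stack: [36, -7]
BINARY_OP + → 36 + -7 = 29. Stack: [29]
LOAD_FAST_LOAD_FAST a,a → push 36,36. Stack: [29, 36, 36]
BINARY_OP + → 36 + 36 = 72. Stack: [29, 72]
BINARY_OP + → 29 + 72 = 101. Stack: [101]
STORE_FAST m → m=101. Stack: []
LOAD_CONST → push 2. Stack: [2]
LOAD_FAST v → push -240. Stack: [2, -240]
BINARY_OP + → 2 + -240 = -238. Stack: [-238]
STORE_FAST n → n=-238. Stack: []
LOAD_FAST v → push -240. Stack: [-240]
LOAD_CONST → push 1. Stack: [-240, 1]
BINARY_OP - → -240 - 1 = -241. Stack: [-241]
LOAD_CONST → push 2. Stack: [-241, 2]
BINARY_OP - → -241 - 2 = -243. Stack: [-243]
STORE_FAST z → z=-243. Stack: []
LOAD_FAST_LOAD_FAST a,b → push 36,-7. Stack: [36, -7]
BINARY_OP - → 36 - -7 = 43. Stack: [43]
LOAD_FAST b → push -7. Stack: [43, -7]
LOAD_CONST → push 10. Stack: [43, -7, 10]
BINARY_OP * → -7 * 10 = -70. Stack: [43, -70]
BINARY_OP + → 43 + -70 = -27. Stack: [-27]
STORE_FAST s → s=-27. Stack: []
LOAD_FAST_LOAD_FAST s,v → push -27,-240. Stack: [-27, -240]
BINARY_OP - → -27 - -240 = 213. Stack: [213]
RETURN_VALUE → return 213.

213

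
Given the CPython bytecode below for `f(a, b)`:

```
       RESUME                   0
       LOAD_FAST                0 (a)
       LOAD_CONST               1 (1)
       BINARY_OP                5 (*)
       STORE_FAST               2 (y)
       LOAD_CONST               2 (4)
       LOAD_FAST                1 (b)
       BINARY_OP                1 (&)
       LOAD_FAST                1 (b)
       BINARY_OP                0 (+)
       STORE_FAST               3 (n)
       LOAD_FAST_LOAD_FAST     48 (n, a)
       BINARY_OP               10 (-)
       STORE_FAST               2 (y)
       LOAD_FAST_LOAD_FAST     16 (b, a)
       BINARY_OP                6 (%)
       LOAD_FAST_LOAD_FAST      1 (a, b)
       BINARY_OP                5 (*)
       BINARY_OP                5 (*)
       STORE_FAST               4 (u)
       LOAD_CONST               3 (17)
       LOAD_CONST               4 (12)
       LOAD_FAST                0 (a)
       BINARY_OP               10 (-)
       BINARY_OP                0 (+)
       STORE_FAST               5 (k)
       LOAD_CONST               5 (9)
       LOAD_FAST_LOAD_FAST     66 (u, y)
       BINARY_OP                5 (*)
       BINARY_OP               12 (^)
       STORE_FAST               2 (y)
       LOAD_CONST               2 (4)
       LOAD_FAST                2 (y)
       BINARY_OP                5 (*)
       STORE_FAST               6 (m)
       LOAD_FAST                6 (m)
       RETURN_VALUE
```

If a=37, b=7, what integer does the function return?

LOAD_FAST a → push 37. Stack: [37]
LOAD_CONST → push 1. Stack: [37, 1]
BINARY_OP * → 37 * 1 = 37. Stack: [37]
STORE_FAST y → y=37. Stack: []
LOAD_CONST → push 4. Stack: [4]
LOAD_FAST b → push 7. Stack: [4, 7]
BINARY_OP & → 4 & 7 = 4. Stack: [4]
LOAD_FAST b → push 7. Stack: [4, 7]
BINARY_OP + → 4 + 7 = 11. Stack: [11]
STORE_FAST n → n=11. Stack: []
LOAD_FAST_LOAD_FAST n,a → push 11,37. Stack: [11, 37]
BINARY_OP - → 11 - 37 = -26. Stack: [-26]
STORE_FAST y → y=-26. Stack: []
LOAD_FAST_LOAD_FAST b,a → push 7,37. Stack: [7, 37]
BINARY_OP % → 7 % 37 = 7. Stack: [7]
LOAD_FAST_LOAD_FAST a,b → push 37,7. Stack: [7, 37, 7]
BINARY_OP * → 37 * 7 = 259. Stack: [7, 259]
BINARY_OP * → 7 * 259 = 1813. Stack: [1813]
STORE_FAST u → u=1813. Stack: []
LOAD_CONST → push 17. Stack: [17]
LOAD_CONST → push 12. Stack: [17, 12]
LOAD_FAST a → push 37. Stack: [17, 12, 37]
BINARY_OP - → 12 - 37 = -25. Stack: [17, -25]
BINARY_OP + → 17 + -25 = -8. Stack: [-8]
STORE_FAST k → k=-8. Stack: []
LOAD_CONST → push 9. Stack: [9]
LOAD_FAST_LOAD_FAST u,y → push 1813,-26. Stack: [9, 1813, -26]
BINARY_OP * → 1813 * -26 = -47138. Stack: [9, -47138]
BINARY_OP ^ → 9 ^ -47138 = -47145. Stack: [-47145]
STORE_FAST y → y=-47145. Stack: []
LOAD_CONST → push 4. Stack: [4]
LOAD_FAST y → push -47145. Stack: [4, -47145]
BINARY_OP * → 4 * -47145 = -188580. Stack: [-188580]
STORE_FAST m → m=-188580. Stack: []
LOAD_FAST m → push -188580. Stack: [-188580]
RETURN_VALUE → return -188580.

-188580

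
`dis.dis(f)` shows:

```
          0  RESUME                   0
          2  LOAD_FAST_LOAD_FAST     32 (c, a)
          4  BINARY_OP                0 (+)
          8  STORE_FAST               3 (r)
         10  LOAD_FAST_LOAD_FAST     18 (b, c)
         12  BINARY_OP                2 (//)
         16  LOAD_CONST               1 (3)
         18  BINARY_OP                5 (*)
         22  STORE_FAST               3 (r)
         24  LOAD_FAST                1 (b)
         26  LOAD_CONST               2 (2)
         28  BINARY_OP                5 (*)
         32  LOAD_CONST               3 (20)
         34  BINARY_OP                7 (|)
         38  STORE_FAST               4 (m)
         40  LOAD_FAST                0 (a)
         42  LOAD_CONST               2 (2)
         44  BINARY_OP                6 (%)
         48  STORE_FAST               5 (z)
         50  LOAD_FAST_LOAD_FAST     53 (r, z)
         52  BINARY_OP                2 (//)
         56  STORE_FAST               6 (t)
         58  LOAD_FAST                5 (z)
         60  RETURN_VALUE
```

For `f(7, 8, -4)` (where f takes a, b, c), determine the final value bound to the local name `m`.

LOAD_FAST_LOAD_FAST c,a → push -4,7. Stack: [-4, 7]
BINARY_OP + → -4 + 7 = 3. Stack: [3]
STORE_FAST r → r=3. Stack: []
LOAD_FAST_LOAD_FAST b,c → push 8,-4. Stack: [8, -4]
BINARY_OP // → 8 // -4 = -2. Stack: [-2]
LOAD_CONST → push 3. Stack: [-2, 3]
BINARY_OP * → -2 * 3 = -6. Stack: [-6]
STORE_FAST r → r=-6. Stack: []
LOAD_FAST b → push 8. Stack: [8]
LOAD_CONST → push 2. Stack: [8, 2]
BINARY_OP * → 8 * 2 = 16. Stack: [16]
LOAD_CONST → push 20. Stack: [16, 20]
BINARY_OP | → 16 | 20 = 20. Stack: [20]
STORE_FAST m → m=20. Stack: []
LOAD_FAST a → push 7. Stack: [7]
LOAD_CONST → push 2. Stack: [7, 2]
BINARY_OP % → 7 % 2 = 1. Stack: [1]
STORE_FAST z → z=1. Stack: []
LOAD_FAST_LOAD_FAST r,z → push -6,1. Stack: [-6, 1]
BINARY_OP // → -6 // 1 = -6. Stack: [-6]
STORE_FAST t → t=-6. Stack: []
LOAD_FAST z → push 1. Stack: [1]
RETURN_VALUE → return 1.

20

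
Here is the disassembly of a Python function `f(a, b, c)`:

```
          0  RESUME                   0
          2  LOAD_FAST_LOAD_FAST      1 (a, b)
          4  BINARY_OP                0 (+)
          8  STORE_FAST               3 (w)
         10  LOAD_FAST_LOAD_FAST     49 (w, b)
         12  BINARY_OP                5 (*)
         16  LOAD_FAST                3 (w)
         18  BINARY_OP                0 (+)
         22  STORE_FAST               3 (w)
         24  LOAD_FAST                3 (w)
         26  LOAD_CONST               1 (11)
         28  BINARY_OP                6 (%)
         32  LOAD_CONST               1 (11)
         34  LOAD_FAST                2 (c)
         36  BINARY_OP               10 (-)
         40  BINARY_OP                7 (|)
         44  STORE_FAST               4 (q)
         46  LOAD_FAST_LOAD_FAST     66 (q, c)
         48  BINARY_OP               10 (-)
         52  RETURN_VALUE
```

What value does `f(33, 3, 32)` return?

LOAD_FAST_LOAD_FAST a,b → push 33,3. Stack: [33, 3]
BINARY_OP + → 33 + 3 = 36. Stack: [36]
STORE_FAST w → w=36. Stack: []
LOAD_FAST_LOAD_FAST w,b → push 36,3. Stack: [36, 3]
BINARY_OP * → 36 * 3 = 108. Stack: [108]
LOAD_FAST w → push 36. Stack: [108, 36]
BINARY_OP + → 108 + 36 = 144. Stack: [144]
STORE_FAST w → w=144. Stack: []
LOAD_FAST w → push 144. Stack: [144]
LOAD_CONST → push 11. Stack: [144, 11]
BINARY_OP % → 144 % 11 = 1. Stack: [1]
LOAD_CONST → push 11. Stack: [1, 11]
LOAD_FAST c → push 32. Stack: [1, 11, 32]
BINARY_OP - → 11 - 32 = -21. Stack: [1, -21]
BINARY_OP | → 1 | -21 = -21. Stack: [-21]
STORE_FAST q → q=-21. Stack: []
LOAD_FAST_LOAD_FAST q,c → push -21,32. Stack: [-21, 32]
BINARY_OP - → -21 - 32 = -53. Stack: [-53]
RETURN_VALUE → return -53.

-53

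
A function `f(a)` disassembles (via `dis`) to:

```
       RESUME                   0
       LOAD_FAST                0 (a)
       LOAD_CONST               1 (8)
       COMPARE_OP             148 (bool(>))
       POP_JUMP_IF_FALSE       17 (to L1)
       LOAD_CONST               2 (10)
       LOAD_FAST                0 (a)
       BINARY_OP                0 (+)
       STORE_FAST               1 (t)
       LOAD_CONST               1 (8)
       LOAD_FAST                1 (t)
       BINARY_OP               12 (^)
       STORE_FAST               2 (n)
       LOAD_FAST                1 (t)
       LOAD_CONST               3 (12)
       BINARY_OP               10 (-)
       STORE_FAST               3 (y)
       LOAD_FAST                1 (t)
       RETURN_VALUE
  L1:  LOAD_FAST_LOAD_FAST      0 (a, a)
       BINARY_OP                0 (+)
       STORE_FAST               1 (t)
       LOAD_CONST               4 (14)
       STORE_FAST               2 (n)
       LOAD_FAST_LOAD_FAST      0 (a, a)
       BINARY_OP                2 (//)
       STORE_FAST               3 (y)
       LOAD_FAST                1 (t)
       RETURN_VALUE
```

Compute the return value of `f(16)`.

LOAD_FAST a → push 16. Stack: [16]
LOAD_CONST → push 8. Stack: [16, 8]
COMPARE_OP bool(>) → 16 vs 8 = True. Stack: [True]
POP_JUMP_IF_FALSE → pop True; no jump. Stack: []
LOAD_CONST → push 10. Stack: [10]
LOAD_FAST a → push 16. Stack: [10, 16]
BINARY_OP + → 10 + 16 = 26. Stack: [26]
STORE_FAST t → t=26. Stack: []
LOAD_CONST → push 8. Stack: [8]
LOAD_FAST t → push 26. Stack: [8, 26]
BINARY_OP ^ → 8 ^ 26 = 18. Stack: [18]
STORE_FAST n → n=18. Stack: []
LOAD_FAST t → push 26. Stack: [26]
LOAD_CONST → push 12. Stack: [26, 12]
BINARY_OP - → 26 - 12 = 14. Stack: [14]
STORE_FAST y → y=14. Stack: []
LOAD_FAST t → push 26. Stack: [26]
RETURN_VALUE → return 26.

26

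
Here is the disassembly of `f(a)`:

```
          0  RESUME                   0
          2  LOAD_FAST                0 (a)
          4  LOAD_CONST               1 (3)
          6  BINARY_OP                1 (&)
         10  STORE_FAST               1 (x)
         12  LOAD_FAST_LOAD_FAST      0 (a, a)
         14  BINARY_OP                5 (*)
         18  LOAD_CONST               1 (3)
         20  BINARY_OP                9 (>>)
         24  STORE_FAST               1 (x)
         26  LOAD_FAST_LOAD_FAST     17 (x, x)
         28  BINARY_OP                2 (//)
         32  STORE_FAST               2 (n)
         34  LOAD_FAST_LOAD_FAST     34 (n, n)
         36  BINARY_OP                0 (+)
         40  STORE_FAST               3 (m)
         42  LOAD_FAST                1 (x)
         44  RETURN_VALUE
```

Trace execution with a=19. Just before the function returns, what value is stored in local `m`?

LOAD_FAST a → push 19. Stack: [19]
LOAD_CONST → push 3. Stack: [19, 3]
BINARY_OP & → 19 & 3 = 3. Stack: [3]
STORE_FAST x → x=3. Stack: []
LOAD_FAST_LOAD_FAST a,a → push 19,19. Stack: [19, 19]
BINARY_OP * → 19 * 19 = 361. Stack: [361]
LOAD_CONST → push 3. Stack: [361, 3]
BINARY_OP >> → 361 >> 3 = 45. Stack: [45]
STORE_FAST x → x=45. Stack: []
LOAD_FAST_LOAD_FAST x,x → push 45,45. Stack: [45, 45]
BINARY_OP // → 45 // 45 = 1. Stack: [1]
STORE_FAST n → n=1. Stack: []
LOAD_FAST_LOAD_FAST n,n → push 1,1. Stack: [1, 1]
BINARY_OP + → 1 + 1 = 2. Stack: [2]
STORE_FAST m → m=2. Stack: []
LOAD_FAST x → push 45. Stack: [45]
RETURN_VALUE → return 45.

2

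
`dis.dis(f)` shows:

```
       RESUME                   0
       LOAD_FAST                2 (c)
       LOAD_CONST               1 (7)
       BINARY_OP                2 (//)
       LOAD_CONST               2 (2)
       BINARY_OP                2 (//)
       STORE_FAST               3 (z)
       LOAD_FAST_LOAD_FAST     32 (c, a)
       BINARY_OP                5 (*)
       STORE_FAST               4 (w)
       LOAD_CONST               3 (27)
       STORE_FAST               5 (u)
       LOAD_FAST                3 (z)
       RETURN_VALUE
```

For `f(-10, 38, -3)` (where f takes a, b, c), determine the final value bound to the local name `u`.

27

LOAD_FAST c → push -3. Stack: [-3]
LOAD_CONST → push 7. Stack: [-3, 7]
BINARY_OP // → -3 // 7 = -1. Stack: [-1]
LOAD_CONST → push 2. Stack: [-1, 2]
BINARY_OP // → -1 // 2 = -1. Stack: [-1]
STORE_FAST z → z=-1. Stack: []
LOAD_FAST_LOAD_FAST c,a → push -3,-10. Stack: [-3, -10]
BINARY_OP * → -3 * -10 = 30. Stack: [30]
STORE_FAST w → w=30. Stack: []
LOAD_CONST → push 27. Stack: [27]
STORE_FAST u → u=27. Stack: []
LOAD_FAST z → push -1. Stack: [-1]
RETURN_VALUE → return -1.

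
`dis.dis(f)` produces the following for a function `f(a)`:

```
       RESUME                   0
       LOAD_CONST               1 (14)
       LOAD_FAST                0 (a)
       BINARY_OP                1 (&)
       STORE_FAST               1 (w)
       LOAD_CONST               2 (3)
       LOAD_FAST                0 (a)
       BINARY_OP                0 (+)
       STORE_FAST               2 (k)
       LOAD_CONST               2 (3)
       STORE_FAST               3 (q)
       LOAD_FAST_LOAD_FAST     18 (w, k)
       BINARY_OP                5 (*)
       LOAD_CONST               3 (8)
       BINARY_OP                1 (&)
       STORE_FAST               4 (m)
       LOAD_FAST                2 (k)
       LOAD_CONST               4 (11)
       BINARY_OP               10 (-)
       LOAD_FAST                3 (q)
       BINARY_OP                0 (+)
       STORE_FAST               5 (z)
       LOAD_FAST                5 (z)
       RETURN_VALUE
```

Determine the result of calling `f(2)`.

-3

LOAD_CONST → push 14. Stack: [14]
LOAD_FAST a → push 2. Stack: [14, 2]
BINARY_OP & → 14 & 2 = 2. Stack: [2]
STORE_FAST w → w=2. Stack: []
LOAD_CONST → push 3. Stack: [3]
LOAD_FAST a → push 2. Stack: [3, 2]
BINARY_OP + → 3 + 2 = 5. Stack: [5]
STORE_FAST k → k=5. Stack: []
LOAD_CONST → push 3. Stack: [3]
STORE_FAST q → q=3. Stack: []
LOAD_FAST_LOAD_FAST w,k → push 2,5. Stack: [2, 5]
BINARY_OP * → 2 * 5 = 10. Stack: [10]
LOAD_CONST → push 8. Stack: [10, 8]
BINARY_OP & → 10 & 8 = 8. Stack: [8]
STORE_FAST m → m=8. Stack: []
LOAD_FAST k → push 5. Stack: [5]
LOAD_CONST → push 11. Stack: [5, 11]
BINARY_OP - → 5 - 11 = -6. Stack: [-6]
LOAD_FAST q → push 3. Stack: [-6, 3]
BINARY_OP + → -6 + 3 = -3. Stack: [-3]
STORE_FAST z → z=-3. Stack: []
LOAD_FAST z → push -3. Stack: [-3]
RETURN_VALUE → return -3.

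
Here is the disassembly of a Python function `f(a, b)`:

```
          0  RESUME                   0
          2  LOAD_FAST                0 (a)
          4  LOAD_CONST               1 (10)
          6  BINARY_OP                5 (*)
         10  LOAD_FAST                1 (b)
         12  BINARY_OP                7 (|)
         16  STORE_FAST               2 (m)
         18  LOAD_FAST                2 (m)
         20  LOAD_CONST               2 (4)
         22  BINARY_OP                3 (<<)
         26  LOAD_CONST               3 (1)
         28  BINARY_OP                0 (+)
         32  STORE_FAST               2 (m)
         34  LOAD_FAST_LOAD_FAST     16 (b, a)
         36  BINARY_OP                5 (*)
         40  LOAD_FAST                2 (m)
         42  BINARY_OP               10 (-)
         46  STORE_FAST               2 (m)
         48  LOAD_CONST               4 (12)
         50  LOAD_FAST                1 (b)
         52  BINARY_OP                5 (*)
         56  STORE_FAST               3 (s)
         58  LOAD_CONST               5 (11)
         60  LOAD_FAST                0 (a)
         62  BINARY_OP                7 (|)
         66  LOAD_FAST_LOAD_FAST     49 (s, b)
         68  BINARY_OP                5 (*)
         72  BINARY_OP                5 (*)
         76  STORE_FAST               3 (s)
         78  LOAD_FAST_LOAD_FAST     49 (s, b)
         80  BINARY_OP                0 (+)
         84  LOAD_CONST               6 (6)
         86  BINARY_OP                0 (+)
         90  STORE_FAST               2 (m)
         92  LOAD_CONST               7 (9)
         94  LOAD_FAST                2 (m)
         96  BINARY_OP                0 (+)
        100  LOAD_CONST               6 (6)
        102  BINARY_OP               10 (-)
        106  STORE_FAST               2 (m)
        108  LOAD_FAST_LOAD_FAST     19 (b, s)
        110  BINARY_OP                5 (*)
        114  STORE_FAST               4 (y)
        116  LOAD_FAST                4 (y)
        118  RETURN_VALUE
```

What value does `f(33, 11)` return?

LOAD_FAST a → push 33. Stack: [33]
LOAD_CONST → push 10. Stack: [33, 10]
BINARY_OP * → 33 * 10 = 330. Stack: [330]
LOAD_FAST b → push 11. Stack: [330, 11]
BINARY_OP | → 330 | 11 = 331. Stack: [331]
STORE_FAST m → m=331. Stack: []
LOAD_FAST m → push 331. Stack: [331]
LOAD_CONST → push 4. Stack: [331, 4]
BINARY_OP << → 331 << 4 = 5296. Stack: [5296]
LOAD_CONST → push 1. Stack: [5296, 1]
BINARY_OP + → 5296 + 1 = 5297. Stack: [5297]
STORE_FAST m → m=5297. Stack: []
LOAD_FAST_LOAD_FAST b,a → push 11,33. Stack: [11, 33]
BINARY_OP * → 11 * 33 = 363. Stack: [363]
LOAD_FAST m → push 5297. Stack: [363, 5297]
BINARY_OP - → 363 - 5297 = -4934. Stack: [-4934]
STORE_FAST m → m=-4934. Stack: []
LOAD_CONST → push 12. Stack: [12]
LOAD_FAST b → push 11. Stack: [12, 11]
BINARY_OP * → 12 * 11 = 132. Stack: [132]
STORE_FAST s → s=132. Stack: []
LOAD_CONST → push 11. Stack: [11]
LOAD_FAST a → push 33. Stack: [11, 33]
BINARY_OP | → 11 | 33 = 43. Stack: [43]
LOAD_FAST_LOAD_FAST s,b → push 132,11. Stack: [43, 132, 11]
BINARY_OP * → 132 * 11 = 1452. Stack: [43, 1452]
BINARY_OP * → 43 * 1452 = 62436. Stack: [62436]
STORE_FAST s → s=62436. Stack: []
LOAD_FAST_LOAD_FAST s,b → push 62436,11. Stack: [62436, 11]
BINARY_OP + → 62436 + 11 = 62447. Stack: [62447]
LOAD_CONST → push 6. Stack: [62447, 6]
BINARY_OP + → 62447 + 6 = 62453. Stack: [62453]
STORE_FAST m → m=62453. Stack: []
LOAD_CONST → push 9. Stack: [9]
LOAD_FAST m → push 62453. Stack: [9, 62453]
BINARY_OP + → 9 + 62453 = 62462. Stack: [62462]
LOAD_CONST → push 6. Stack: [62462, 6]
BINARY_OP - → 62462 - 6 = 62456. Stack: [62456]
STORE_FAST m → m=62456. Stack: []
LOAD_FAST_LOAD_FAST b,s → push 11,62436. Stack: [11, 62436]
BINARY_OP * → 11 * 62436 = 686796. Stack: [686796]
STORE_FAST y → y=686796. Stack: []
LOAD_FAST y → push 686796. Stack: [686796]
RETURN_VALUE → return 686796.

686796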